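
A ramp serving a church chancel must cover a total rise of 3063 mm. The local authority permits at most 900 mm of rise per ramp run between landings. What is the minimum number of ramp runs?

3063 / 900 = 3.40, so 4 ramp runs are needed.

4 runs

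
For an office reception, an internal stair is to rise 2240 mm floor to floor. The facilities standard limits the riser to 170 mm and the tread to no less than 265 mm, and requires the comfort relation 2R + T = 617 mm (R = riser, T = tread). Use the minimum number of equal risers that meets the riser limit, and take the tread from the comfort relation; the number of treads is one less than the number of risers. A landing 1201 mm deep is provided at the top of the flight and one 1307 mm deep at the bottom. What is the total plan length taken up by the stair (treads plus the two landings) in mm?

6369 mm

2240 / 170 = 13.176 → round up to 14 risers.
R = 2240 ÷ 14 = 160 mm.
T = 617 − 2·160 = 297 mm, which satisfies the 265 mm minimum.
Going = (14 − 1) × 297 = 3861 mm.
Enclosure = 3861 + 1201 + 1307 = 6369 mm.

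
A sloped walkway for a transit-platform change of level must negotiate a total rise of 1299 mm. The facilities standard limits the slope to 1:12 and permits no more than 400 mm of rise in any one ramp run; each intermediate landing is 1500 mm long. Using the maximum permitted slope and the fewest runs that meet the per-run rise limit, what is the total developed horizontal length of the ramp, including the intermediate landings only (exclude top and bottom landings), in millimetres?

⌈1299/400⌉ = 4 ramp runs. That means 3 intermediate landings.
Ramp run (horizontal) at 1:12: 1299 × 12 = 15588 mm.
Intermediate landings: 3 × 1500 = 4500 mm.
Total developed length = 15588 + 4500 = 20088 mm.

20088 mm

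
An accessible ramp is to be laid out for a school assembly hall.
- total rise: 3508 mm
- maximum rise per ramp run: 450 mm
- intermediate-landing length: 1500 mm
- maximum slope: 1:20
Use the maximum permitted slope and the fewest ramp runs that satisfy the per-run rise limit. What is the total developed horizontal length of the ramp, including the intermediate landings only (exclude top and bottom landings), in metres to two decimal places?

80.66 m

3508 / 450 = 7.796 → round up to 8 ramp runs. That means 7 intermediate landings.
Horizontal run for 3508 mm of rise at 1:20 is 3508 × 20 = 70160 mm.
7 intermediate landings contribute 7 × 1500 = 10500 mm.
Developed length = 70160 + 10500 = 80660 mm.
= 80.66 m.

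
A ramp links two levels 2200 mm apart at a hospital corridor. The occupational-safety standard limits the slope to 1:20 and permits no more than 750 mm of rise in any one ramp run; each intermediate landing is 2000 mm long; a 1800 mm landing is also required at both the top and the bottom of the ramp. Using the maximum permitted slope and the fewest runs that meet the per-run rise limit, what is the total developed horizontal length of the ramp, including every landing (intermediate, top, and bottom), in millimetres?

At most 750 each: 2200/750 = 2.93, giving 3 ramp runs. That means 2 intermediate landings.
Horizontal run for 2200 mm of rise at 1:20 is 2200 × 20 = 44000 mm.
Intermediate landings: 2 × 2000 = 4000 mm.
Top and bottom landings: 2 × 1800 = 3600 mm.
Total = 44000 + 4000 + 3600 = 51600 mm.

51600 mm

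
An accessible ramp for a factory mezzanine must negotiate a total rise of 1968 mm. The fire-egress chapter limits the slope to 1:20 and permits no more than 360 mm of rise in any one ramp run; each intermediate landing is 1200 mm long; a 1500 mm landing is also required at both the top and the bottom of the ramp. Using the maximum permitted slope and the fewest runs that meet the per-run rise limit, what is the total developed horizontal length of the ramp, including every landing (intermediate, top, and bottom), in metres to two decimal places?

1968 / 360 = 5.47, so 6 ramp runs are needed. That means 5 intermediate landings.
Horizontal run for 1968 mm of rise at 1:20 is 1968 × 20 = 39360 mm.
Intermediate landings: 5 × 1200 = 6000 mm.
Top and bottom landings: 2 × 1500 = 3000 mm.
Total = 39360 + 6000 + 3000 = 48360 mm.
= 48.36 m.

48.36 m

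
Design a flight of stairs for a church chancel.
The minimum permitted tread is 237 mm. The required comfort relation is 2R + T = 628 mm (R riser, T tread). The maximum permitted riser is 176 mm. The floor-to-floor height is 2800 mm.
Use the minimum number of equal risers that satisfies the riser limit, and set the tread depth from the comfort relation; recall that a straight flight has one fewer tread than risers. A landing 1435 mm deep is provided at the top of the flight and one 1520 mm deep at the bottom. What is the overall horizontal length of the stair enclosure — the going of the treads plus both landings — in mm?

7125 mm

At most 176 each: 2800/176 = 15.91, giving 16 risers.
Each riser is 2800/16 = 175 mm (≤ 176 mm).
Tread T = 628 − 2 × 175 = 278 mm (≥ 237 mm).
16 risers give 15 treads; going = 15 × 278 = 4170 mm.
Enclosure = 4170 + 1435 + 1520 = 7125 mm.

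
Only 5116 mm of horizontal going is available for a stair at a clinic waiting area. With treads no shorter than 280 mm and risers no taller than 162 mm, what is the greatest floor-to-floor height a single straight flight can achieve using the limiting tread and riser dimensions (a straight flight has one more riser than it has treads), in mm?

3078 mm

5116 / 280 = 18.27, so 18 treads fit.
Risers = treads + 1 = 19.
Maximum height = 19 × 162 = 3078 mm.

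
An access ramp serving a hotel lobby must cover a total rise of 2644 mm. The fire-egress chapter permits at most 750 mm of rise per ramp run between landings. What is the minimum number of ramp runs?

⌈2644/750⌉ = 4 ramp runs.

4 runs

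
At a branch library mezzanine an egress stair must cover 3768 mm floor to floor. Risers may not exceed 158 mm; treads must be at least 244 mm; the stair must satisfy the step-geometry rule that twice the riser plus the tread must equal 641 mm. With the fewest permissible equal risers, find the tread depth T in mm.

At most 158 each: 3768/158 = 23.85, giving 24 risers.
R = 3768 ÷ 24 = 157 mm.
From 2R + T = 641: T = 641 − 314 = 327 mm.

327 mm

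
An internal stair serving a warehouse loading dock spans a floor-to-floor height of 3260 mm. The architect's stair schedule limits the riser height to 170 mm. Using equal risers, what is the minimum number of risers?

3260 / 170 = 19.18, so 20 risers are needed.

20 risers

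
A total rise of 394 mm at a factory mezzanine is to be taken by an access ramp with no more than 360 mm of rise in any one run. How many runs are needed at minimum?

At most 360 each: 394/360 = 1.09, giving 2 ramp runs.

2 runs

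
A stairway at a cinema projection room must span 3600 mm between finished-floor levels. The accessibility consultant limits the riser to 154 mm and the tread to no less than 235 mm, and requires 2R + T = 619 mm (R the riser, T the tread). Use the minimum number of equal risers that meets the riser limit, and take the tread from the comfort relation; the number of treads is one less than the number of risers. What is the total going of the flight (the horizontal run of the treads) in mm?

3600 / 154 = 23.377 → round up to 24 risers.
Each riser is 3600/24 = 150 mm (≤ 154 mm).
Tread T = 619 − 2 × 150 = 319 mm (≥ 235 mm).
Going = (24 − 1) × 319 = 7337 mm.

7337 mm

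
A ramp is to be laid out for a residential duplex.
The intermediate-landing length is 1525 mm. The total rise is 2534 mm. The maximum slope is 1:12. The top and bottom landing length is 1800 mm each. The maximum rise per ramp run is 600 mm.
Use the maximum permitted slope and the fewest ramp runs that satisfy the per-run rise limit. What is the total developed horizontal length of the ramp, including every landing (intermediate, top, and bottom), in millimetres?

2534 / 600 = 4.223 → round up to 5 ramp runs. That means 4 intermediate landings.
Ramp run (horizontal) at 1:12: 2534 × 12 = 30408 mm.
Intermediate landings: 4 × 1525 = 6100 mm.
Top and bottom landings: 2 × 1800 = 3600 mm.
Total = 30408 + 6100 + 3600 = 40108 mm.

40108 mm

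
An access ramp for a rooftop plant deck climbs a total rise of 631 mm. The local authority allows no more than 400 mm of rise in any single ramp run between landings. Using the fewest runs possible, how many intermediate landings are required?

1 intermediate landings

⌈631/400⌉ = 2 ramp runs.
2 runs are separated by 1 intermediate landings.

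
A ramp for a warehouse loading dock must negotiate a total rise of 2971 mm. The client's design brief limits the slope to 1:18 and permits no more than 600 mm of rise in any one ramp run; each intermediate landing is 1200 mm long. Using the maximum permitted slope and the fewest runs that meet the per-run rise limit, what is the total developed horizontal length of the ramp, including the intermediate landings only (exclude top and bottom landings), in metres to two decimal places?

58.28 m

2971 / 600 = 4.952 → round up to 5 ramp runs. That means 4 intermediate landings.
Horizontal run for 2971 mm of rise at 1:18 is 2971 × 18 = 53478 mm.
Intermediate landings: 4 × 1200 = 4800 mm.
Total developed length = 53478 + 4800 = 58278 mm.
= 58.28 m.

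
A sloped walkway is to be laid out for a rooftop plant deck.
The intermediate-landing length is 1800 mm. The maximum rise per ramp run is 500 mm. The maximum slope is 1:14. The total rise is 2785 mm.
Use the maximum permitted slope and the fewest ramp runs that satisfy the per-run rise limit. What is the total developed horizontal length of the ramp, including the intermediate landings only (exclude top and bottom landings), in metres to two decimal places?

At most 500 each: 2785/500 = 5.57, giving 6 ramp runs. That means 5 intermediate landings.
Ramp run (horizontal) at 1:14: 2785 × 14 = 38990 mm.
5 intermediate landings contribute 5 × 1800 = 9000 mm.
Developed length = 38990 + 9000 = 47990 mm.
= 47.99 m.

47.99 m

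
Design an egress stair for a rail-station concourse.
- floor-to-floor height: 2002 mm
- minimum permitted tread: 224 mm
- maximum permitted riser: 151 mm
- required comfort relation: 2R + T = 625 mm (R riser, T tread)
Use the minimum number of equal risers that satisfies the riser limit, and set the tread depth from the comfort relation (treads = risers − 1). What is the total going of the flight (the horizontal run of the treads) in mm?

⌈2002/151⌉ = 14 risers.
R = 2002 ÷ 14 = 143 mm.
Tread T = 625 − 2 × 143 = 339 mm (≥ 224 mm).
Treads = 14 − 1 = 13; going = 13 × 339 = 4407 mm.

4407 mm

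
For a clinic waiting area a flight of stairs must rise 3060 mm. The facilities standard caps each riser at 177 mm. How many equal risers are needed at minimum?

3060 / 177 = 17.29, so 18 risers are needed.

18 risers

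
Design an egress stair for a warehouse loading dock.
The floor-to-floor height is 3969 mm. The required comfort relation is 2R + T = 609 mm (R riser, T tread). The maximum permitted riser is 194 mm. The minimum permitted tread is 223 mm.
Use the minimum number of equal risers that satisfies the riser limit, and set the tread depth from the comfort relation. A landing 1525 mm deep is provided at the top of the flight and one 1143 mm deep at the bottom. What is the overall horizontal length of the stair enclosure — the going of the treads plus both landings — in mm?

7288 mm

3969 / 194 = 20.459 → round up to 21 risers.
Each riser is 3969/21 = 189 mm (≤ 194 mm).
Tread T = 609 − 2 × 189 = 231 mm (≥ 223 mm).
Treads = 21 − 1 = 20; going = 20 × 231 = 4620 mm.
Add landings: 4620 + 1525 + 1143 = 7288 mm.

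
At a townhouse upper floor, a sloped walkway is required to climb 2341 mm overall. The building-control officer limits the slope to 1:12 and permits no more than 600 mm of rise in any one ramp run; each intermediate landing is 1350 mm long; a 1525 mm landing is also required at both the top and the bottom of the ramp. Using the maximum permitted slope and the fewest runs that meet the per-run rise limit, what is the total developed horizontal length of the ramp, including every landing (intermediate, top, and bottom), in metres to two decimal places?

At most 600 each: 2341/600 = 3.90, giving 4 ramp runs. That means 3 intermediate landings.
Ramp run (horizontal) at 1:12: 2341 × 12 = 28092 mm.
Intermediate landings: 3 × 1350 = 4050 mm.
Top and bottom landings: 2 × 1525 = 3050 mm.
Total = 28092 + 4050 + 3050 = 35192 mm.
= 35.19 m.

35.19 m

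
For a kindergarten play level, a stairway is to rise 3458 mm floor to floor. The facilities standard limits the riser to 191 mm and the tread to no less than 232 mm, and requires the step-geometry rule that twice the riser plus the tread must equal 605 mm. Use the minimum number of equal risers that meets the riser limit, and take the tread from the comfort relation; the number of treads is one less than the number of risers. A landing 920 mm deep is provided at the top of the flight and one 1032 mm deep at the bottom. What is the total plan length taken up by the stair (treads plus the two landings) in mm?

6290 mm

3458 / 191 = 18.10, so 19 risers are needed.
Riser R = 3458 / 19 = 182 mm, within the 191 mm limit.
From 2R + T = 605: T = 605 − 364 = 241 mm.
Treads = 19 − 1 = 18; going = 18 × 241 = 4338 mm.
Enclosure = 4338 + 920 + 1032 = 6290 mm.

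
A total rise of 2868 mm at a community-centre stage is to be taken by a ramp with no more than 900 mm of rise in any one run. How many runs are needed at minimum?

At most 900 each: 2868/900 = 3.19, giving 4 ramp runs.

4 runs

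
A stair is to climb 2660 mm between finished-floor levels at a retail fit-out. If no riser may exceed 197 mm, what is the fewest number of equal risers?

At most 197 each: 2660/197 = 13.50, giving 14 risers.

14 risers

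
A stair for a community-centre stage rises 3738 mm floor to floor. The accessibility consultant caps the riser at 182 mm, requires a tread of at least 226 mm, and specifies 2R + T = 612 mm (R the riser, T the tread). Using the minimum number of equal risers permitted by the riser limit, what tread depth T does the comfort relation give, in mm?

⌈3738/182⌉ = 21 risers.
R = 3738 ÷ 21 = 178 mm.
T = 612 − 2·178 = 256 mm, which satisfies the 226 mm minimum.

256 mm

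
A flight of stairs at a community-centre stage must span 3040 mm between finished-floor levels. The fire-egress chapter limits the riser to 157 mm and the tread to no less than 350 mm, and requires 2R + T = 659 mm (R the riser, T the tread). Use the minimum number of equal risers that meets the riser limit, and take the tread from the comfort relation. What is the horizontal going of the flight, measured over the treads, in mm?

3040 / 157 = 19.36, so 20 risers are needed.
R = 3040 ÷ 20 = 152 mm.
Tread T = 659 − 2 × 152 = 355 mm (≥ 350 mm).
Treads = 20 − 1 = 19; going = 19 × 355 = 6745 mm.

6745 mm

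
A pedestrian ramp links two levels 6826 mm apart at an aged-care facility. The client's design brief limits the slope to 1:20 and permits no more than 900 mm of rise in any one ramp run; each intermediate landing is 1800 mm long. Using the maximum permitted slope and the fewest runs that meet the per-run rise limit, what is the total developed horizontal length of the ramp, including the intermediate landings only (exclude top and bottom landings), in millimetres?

149120 mm

6826 / 900 = 7.58, so 8 ramp runs are needed. That means 7 intermediate landings.
Ramp run (horizontal) at 1:20: 6826 × 20 = 136520 mm.
Intermediate landings: 7 × 1800 = 12600 mm.
Total developed length = 136520 + 12600 = 149120 mm.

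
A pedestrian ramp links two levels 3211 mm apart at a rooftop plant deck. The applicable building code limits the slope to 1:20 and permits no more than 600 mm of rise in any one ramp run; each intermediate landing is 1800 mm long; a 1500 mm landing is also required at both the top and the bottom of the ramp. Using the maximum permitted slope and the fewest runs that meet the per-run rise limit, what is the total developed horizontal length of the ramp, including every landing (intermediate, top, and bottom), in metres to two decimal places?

76.22 m

3211 / 600 = 5.35, so 6 ramp runs are needed. That means 5 intermediate landings.
Horizontal run for 3211 mm of rise at 1:20 is 3211 × 20 = 64220 mm.
Intermediate landings: 5 × 1800 = 9000 mm.
Top and bottom landings: 2 × 1500 = 3000 mm.
Total = 64220 + 9000 + 3000 = 76220 mm.
= 76.22 m.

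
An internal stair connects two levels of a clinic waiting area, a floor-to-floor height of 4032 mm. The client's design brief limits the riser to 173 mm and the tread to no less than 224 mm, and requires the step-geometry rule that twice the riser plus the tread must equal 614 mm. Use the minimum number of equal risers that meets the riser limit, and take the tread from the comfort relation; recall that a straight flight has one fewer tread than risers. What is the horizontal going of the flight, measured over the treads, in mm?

6394 mm

4032 / 173 = 23.306 → round up to 24 risers.
Each riser is 4032/24 = 168 mm (≤ 173 mm).
T = 614 − 2·168 = 278 mm, which satisfies the 224 mm minimum.
Going = (24 − 1) × 278 = 6394 mm.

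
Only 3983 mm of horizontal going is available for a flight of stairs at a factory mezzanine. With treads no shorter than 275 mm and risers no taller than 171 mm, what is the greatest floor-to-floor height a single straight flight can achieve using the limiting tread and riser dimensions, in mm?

2565 mm

3983 / 275 = 14.48, so 14 treads fit.
Risers = treads + 1 = 15.
Maximum height = 15 × 171 = 2565 mm.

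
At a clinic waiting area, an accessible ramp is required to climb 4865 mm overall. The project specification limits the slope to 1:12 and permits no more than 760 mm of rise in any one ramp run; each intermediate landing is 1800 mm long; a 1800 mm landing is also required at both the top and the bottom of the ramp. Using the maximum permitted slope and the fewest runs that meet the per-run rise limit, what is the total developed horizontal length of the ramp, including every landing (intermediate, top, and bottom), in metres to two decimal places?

⌈4865/760⌉ = 7 ramp runs. That means 6 intermediate landings.
Horizontal run for 4865 mm of rise at 1:12 is 4865 × 12 = 58380 mm.
Intermediate landings: 6 × 1800 = 10800 mm.
Top and bottom landings: 2 × 1800 = 3600 mm.
Total = 58380 + 10800 + 3600 = 72780 mm.
= 72.78 m.

72.78 m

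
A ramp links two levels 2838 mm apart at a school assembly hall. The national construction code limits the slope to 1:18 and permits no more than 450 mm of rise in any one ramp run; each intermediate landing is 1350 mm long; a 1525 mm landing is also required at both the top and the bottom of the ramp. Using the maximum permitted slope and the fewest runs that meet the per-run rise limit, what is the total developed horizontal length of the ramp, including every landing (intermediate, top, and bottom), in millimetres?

⌈2838/450⌉ = 7 ramp runs. That means 6 intermediate landings.
Horizontal run for 2838 mm of rise at 1:18 is 2838 × 18 = 51084 mm.
6 intermediate landings contribute 6 × 1350 = 8100 mm.
Top and bottom landings: 2 × 1525 = 3050 mm.
Total = 51084 + 8100 + 3050 = 62234 mm.

62234 mm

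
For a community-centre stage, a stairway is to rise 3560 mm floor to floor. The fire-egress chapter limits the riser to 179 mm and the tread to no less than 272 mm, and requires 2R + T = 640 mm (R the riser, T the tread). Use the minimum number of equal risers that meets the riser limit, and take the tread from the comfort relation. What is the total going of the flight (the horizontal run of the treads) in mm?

⌈3560/179⌉ = 20 risers.
R = 3560 ÷ 20 = 178 mm.
T = 640 − 2·178 = 284 mm, which satisfies the 272 mm minimum.
Treads = 20 − 1 = 19; going = 19 × 284 = 5396 mm.

5396 mm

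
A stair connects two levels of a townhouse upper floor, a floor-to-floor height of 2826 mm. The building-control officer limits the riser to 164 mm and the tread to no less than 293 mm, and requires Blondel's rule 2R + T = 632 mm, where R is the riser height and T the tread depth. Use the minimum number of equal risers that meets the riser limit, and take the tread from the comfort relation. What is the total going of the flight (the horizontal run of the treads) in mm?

5406 mm

⌈2826/164⌉ = 18 risers.
Each riser is 2826/18 = 157 mm (≤ 164 mm).
From 2R + T = 632: T = 632 − 314 = 318 mm.
Going = (18 − 1) × 318 = 5406 mm.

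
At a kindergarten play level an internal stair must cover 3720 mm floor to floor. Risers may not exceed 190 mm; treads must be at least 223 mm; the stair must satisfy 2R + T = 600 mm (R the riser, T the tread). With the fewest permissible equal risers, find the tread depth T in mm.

228 mm

⌈3720/190⌉ = 20 risers.
Each riser is 3720/20 = 186 mm (≤ 190 mm).
From 2R + T = 600: T = 600 − 372 = 228 mm.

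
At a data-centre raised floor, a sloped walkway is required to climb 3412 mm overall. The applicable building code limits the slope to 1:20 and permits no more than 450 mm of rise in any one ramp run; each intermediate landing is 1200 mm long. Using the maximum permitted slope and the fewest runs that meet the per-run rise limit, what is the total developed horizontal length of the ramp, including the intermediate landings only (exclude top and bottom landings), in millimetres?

76640 mm

⌈3412/450⌉ = 8 ramp runs. That means 7 intermediate landings.
Horizontal run for 3412 mm of rise at 1:20 is 3412 × 20 = 68240 mm.
Intermediate landings: 7 × 1200 = 8400 mm.
Developed length = 68240 + 8400 = 76640 mm.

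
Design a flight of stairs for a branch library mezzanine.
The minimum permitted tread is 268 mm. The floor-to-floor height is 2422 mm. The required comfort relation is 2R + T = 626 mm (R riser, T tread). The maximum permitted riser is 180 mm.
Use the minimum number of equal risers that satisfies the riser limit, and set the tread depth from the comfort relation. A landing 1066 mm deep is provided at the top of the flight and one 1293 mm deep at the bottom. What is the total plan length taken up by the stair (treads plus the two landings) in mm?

2422 / 180 = 13.456 → round up to 14 risers.
Each riser is 2422/14 = 173 mm (≤ 180 mm).
From 2R + T = 626: T = 626 − 346 = 280 mm.
Treads = 14 − 1 = 13; going = 13 × 280 = 3640 mm.
Add landings: 3640 + 1066 + 1293 = 5999 mm.

5999 mm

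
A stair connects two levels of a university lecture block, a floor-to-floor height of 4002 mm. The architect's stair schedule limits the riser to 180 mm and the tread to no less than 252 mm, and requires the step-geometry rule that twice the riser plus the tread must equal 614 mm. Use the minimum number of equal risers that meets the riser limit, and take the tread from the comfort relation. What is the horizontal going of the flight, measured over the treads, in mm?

5852 mm

4002 / 180 = 22.23, so 23 risers are needed.
Riser R = 4002 / 23 = 174 mm, within the 180 mm limit.
Tread T = 614 − 2 × 174 = 266 mm (≥ 252 mm).
Going = (23 − 1) × 266 = 5852 mm.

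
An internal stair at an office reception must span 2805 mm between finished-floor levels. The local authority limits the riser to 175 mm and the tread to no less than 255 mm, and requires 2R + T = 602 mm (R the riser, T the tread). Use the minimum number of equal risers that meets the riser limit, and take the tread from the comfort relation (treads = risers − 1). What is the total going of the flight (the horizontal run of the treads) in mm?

4352 mm

At most 175 each: 2805/175 = 16.03, giving 17 risers.
Each riser is 2805/17 = 165 mm (≤ 175 mm).
T = 602 − 2·165 = 272 mm, which satisfies the 255 mm minimum.
17 risers give 16 treads; going = 16 × 272 = 4352 mm.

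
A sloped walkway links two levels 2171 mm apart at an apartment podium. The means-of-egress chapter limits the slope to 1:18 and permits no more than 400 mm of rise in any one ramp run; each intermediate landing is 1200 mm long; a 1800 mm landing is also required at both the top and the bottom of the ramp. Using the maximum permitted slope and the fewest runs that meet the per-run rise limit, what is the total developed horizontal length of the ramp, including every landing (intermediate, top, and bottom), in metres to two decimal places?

48.68 m

2171 / 400 = 5.428 → round up to 6 ramp runs. That means 5 intermediate landings.
Ramp run (horizontal) at 1:18: 2171 × 18 = 39078 mm.
5 intermediate landings contribute 5 × 1200 = 6000 mm.
Top and bottom landings: 2 × 1800 = 3600 mm.
Total = 39078 + 6000 + 3600 = 48678 mm.
= 48.68 m.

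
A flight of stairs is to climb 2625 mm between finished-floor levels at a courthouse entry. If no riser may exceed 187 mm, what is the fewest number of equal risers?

2625 / 187 = 14.037 → round up to 15 risers.

15 risers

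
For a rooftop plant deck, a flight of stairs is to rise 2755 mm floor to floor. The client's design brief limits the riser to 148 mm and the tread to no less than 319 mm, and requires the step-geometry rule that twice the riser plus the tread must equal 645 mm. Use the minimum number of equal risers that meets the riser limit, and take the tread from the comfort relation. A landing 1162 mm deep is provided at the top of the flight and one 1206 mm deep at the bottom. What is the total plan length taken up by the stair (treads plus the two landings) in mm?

8758 mm

⌈2755/148⌉ = 19 risers.
Each riser is 2755/19 = 145 mm (≤ 148 mm).
From 2R + T = 645: T = 645 − 290 = 355 mm.
Going = (19 − 1) × 355 = 6390 mm.
Enclosure = 6390 + 1162 + 1206 = 8758 mm.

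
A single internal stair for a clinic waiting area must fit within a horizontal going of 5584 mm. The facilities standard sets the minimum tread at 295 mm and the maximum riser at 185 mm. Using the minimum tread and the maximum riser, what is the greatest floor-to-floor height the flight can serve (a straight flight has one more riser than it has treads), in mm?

Treads that fit: ⌊5584 / 295⌋ = 18.
Risers = treads + 1 = 19.
Maximum height = 19 × 185 = 3515 mm.

3515 mm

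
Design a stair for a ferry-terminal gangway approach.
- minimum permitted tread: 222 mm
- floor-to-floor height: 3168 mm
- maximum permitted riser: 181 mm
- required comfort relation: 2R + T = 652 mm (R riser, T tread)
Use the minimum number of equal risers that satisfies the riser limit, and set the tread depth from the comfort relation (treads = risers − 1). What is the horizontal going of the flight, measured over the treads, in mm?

5100 mm

3168 / 181 = 17.50, so 18 risers are needed.
R = 3168 ÷ 18 = 176 mm.
T = 652 − 2·176 = 300 mm, which satisfies the 222 mm minimum.
Treads = 18 − 1 = 17; going = 17 × 300 = 5100 mm.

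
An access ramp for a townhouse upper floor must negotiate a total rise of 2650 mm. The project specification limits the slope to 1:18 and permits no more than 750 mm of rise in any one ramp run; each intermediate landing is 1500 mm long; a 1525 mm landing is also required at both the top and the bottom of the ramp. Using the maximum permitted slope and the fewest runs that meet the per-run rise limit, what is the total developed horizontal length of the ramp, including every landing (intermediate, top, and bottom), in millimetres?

2650 / 750 = 3.533 → round up to 4 ramp runs. That means 3 intermediate landings.
Horizontal run for 2650 mm of rise at 1:18 is 2650 × 18 = 47700 mm.
3 intermediate landings contribute 3 × 1500 = 4500 mm.
Top and bottom landings: 2 × 1525 = 3050 mm.
Total = 47700 + 4500 + 3050 = 55250 mm.

55250 mm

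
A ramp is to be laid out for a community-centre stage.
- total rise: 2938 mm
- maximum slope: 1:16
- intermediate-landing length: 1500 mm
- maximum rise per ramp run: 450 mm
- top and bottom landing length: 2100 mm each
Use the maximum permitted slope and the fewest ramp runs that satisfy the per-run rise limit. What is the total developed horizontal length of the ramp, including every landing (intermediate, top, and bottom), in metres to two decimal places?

At most 450 each: 2938/450 = 6.53, giving 7 ramp runs. That means 6 intermediate landings.
Horizontal run for 2938 mm of rise at 1:16 is 2938 × 16 = 47008 mm.
6 intermediate landings contribute 6 × 1500 = 9000 mm.
Top and bottom landings: 2 × 2100 = 4200 mm.
Total = 47008 + 9000 + 4200 = 60208 mm.
= 60.21 m.

60.21 m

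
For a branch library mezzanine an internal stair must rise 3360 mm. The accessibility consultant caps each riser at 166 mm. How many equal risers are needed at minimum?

21 risers

At most 166 each: 3360/166 = 20.24, giving 21 risers.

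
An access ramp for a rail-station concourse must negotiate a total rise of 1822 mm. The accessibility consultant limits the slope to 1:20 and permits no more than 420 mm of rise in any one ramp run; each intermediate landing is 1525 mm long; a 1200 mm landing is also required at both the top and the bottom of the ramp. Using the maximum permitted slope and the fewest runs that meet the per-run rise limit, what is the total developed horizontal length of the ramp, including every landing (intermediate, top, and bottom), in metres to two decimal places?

44.94 m

1822 / 420 = 4.34, so 5 ramp runs are needed. That means 4 intermediate landings.
Ramp run (horizontal) at 1:20: 1822 × 20 = 36440 mm.
Intermediate landings: 4 × 1525 = 6100 mm.
Top and bottom landings: 2 × 1200 = 2400 mm.
Total = 36440 + 6100 + 2400 = 44940 mm.
= 44.94 m.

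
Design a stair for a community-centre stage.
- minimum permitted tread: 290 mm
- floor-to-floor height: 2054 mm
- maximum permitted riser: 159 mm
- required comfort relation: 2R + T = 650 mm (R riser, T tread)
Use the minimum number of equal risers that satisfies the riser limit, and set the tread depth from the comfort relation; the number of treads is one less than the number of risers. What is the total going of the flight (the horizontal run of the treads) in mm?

4008 mm

2054 / 159 = 12.92, so 13 risers are needed.
R = 2054 ÷ 13 = 158 mm.
Tread T = 650 − 2 × 158 = 334 mm (≥ 290 mm).
13 risers give 12 treads; going = 12 × 334 = 4008 mm.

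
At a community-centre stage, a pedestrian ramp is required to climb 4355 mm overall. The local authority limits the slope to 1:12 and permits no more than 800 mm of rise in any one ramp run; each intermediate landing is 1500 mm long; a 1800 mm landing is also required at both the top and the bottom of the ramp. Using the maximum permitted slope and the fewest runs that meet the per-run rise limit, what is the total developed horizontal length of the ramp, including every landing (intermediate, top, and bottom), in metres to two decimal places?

4355 / 800 = 5.444 → round up to 6 ramp runs. That means 5 intermediate landings.
Ramp run (horizontal) at 1:12: 4355 × 12 = 52260 mm.
5 intermediate landings contribute 5 × 1500 = 7500 mm.
Top and bottom landings: 2 × 1800 = 3600 mm.
Total = 52260 + 7500 + 3600 = 63360 mm.
= 63.36 m.

63.36 m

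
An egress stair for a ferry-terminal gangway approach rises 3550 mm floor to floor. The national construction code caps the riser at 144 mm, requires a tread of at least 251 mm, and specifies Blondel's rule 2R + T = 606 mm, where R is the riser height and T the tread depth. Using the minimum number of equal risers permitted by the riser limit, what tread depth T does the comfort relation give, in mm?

322 mm

⌈3550/144⌉ = 25 risers.
R = 3550 ÷ 25 = 142 mm.
Tread T = 606 − 2 × 142 = 322 mm (≥ 251 mm).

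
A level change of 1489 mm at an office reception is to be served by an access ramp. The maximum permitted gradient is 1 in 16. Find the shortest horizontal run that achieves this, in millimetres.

Run = rise × 16 = 1489 × 16 = 23824 mm.

23824 mm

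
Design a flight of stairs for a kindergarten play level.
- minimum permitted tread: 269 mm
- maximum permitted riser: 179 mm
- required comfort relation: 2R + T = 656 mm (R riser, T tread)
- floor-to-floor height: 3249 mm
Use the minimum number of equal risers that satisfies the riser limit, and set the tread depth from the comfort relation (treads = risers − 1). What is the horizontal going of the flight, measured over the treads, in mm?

At most 179 each: 3249/179 = 18.15, giving 19 risers.
Each riser is 3249/19 = 171 mm (≤ 179 mm).
T = 656 − 2·171 = 314 mm, which satisfies the 269 mm minimum.
Going = (19 − 1) × 314 = 5652 mm.

5652 mm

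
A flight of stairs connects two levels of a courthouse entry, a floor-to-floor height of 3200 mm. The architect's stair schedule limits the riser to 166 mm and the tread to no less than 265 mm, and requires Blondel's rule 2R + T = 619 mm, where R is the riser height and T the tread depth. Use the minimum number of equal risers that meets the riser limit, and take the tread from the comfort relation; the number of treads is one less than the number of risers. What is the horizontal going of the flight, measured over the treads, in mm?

5681 mm

At most 166 each: 3200/166 = 19.28, giving 20 risers.
Each riser is 3200/20 = 160 mm (≤ 166 mm).
Tread T = 619 − 2 × 160 = 299 mm (≥ 265 mm).
20 risers give 19 treads; going = 19 × 299 = 5681 mm.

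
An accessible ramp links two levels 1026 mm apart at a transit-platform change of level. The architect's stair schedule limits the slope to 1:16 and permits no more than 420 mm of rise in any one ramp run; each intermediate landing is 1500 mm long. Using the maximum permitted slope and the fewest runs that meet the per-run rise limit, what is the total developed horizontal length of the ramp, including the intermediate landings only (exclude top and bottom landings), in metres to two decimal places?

19.42 m

⌈1026/420⌉ = 3 ramp runs. That means 2 intermediate landings.
Ramp run (horizontal) at 1:16: 1026 × 16 = 16416 mm.
Intermediate landings: 2 × 1500 = 3000 mm.
Developed length = 16416 + 3000 = 19416 mm.
= 19.42 m.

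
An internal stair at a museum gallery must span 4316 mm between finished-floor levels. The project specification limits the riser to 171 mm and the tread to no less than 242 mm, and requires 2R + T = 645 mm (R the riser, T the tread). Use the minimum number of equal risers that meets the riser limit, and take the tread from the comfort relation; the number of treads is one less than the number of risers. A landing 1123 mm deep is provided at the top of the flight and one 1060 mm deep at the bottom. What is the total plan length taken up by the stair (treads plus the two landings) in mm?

10008 mm

4316 / 171 = 25.240 → round up to 26 risers.
Riser R = 4316 / 26 = 166 mm, within the 171 mm limit.
From 2R + T = 645: T = 645 − 332 = 313 mm.
Treads = 26 − 1 = 25; going = 25 × 313 = 7825 mm.
Enclosure = 7825 + 1123 + 1060 = 10008 mm.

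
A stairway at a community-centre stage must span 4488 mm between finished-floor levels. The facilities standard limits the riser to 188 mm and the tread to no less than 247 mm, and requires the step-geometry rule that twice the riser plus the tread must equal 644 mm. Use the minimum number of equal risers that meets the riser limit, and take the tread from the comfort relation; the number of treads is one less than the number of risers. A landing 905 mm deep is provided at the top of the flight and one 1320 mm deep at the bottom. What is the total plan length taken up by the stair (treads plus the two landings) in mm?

⌈4488/188⌉ = 24 risers.
Riser R = 4488 / 24 = 187 mm, within the 188 mm limit.
From 2R + T = 644: T = 644 − 374 = 270 mm.
Treads = 24 − 1 = 23; going = 23 × 270 = 6210 mm.
Add landings: 6210 + 905 + 1320 = 8435 mm.

8435 mm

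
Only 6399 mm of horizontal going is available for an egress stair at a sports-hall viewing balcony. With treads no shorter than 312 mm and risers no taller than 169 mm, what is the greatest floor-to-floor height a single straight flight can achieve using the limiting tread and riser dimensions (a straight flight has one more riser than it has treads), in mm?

3549 mm

6399 / 312 = 20.51, so 20 treads fit.
Risers = treads + 1 = 21.
Maximum height = 21 × 169 = 3549 mm.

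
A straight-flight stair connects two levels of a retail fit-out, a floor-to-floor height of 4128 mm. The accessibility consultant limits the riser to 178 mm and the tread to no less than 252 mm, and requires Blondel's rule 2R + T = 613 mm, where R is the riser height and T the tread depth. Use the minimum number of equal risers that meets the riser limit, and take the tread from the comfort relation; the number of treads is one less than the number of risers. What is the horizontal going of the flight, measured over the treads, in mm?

⌈4128/178⌉ = 24 risers.
Riser R = 4128 / 24 = 172 mm, within the 178 mm limit.
From 2R + T = 613: T = 613 − 344 = 269 mm.
Going = (24 − 1) × 269 = 6187 mm.

6187 mm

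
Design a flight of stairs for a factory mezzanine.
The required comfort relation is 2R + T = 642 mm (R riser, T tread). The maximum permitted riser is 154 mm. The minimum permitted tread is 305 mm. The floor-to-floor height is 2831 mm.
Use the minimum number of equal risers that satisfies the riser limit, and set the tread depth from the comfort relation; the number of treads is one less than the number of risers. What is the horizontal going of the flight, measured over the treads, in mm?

6192 mm

2831 / 154 = 18.383 → round up to 19 risers.
R = 2831 ÷ 19 = 149 mm.
From 2R + T = 642: T = 642 − 298 = 344 mm.
Treads = 19 − 1 = 18; going = 18 × 344 = 6192 mm.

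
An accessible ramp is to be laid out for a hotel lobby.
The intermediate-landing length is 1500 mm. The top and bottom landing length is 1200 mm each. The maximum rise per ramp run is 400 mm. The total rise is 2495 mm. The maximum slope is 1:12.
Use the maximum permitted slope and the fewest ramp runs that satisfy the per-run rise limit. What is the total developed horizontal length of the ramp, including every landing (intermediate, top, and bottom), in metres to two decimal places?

41.34 m

2495 / 400 = 6.24, so 7 ramp runs are needed. That means 6 intermediate landings.
Ramp run (horizontal) at 1:12: 2495 × 12 = 29940 mm.
6 intermediate landings contribute 6 × 1500 = 9000 mm.
Top and bottom landings: 2 × 1200 = 2400 mm.
Total = 29940 + 9000 + 2400 = 41340 mm.
= 41.34 m.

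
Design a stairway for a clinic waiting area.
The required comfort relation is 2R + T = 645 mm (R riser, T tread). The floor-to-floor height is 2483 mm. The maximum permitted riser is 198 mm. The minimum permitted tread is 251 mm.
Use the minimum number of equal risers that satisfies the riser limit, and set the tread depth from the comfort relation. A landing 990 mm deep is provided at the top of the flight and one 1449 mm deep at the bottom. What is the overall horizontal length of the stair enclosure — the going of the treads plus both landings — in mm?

5595 mm

At most 198 each: 2483/198 = 12.54, giving 13 risers.
Riser R = 2483 / 13 = 191 mm, within the 198 mm limit.
Tread T = 645 − 2 × 191 = 263 mm (≥ 251 mm).
Treads = 13 − 1 = 12; going = 12 × 263 = 3156 mm.
Add landings: 3156 + 990 + 1449 = 5595 mm.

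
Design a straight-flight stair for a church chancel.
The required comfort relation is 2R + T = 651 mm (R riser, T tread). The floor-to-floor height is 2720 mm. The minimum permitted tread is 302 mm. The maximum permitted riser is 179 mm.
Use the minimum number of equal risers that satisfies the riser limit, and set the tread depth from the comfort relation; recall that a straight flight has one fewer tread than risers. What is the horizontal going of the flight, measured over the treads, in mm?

4665 mm

At most 179 each: 2720/179 = 15.20, giving 16 risers.
Riser R = 2720 / 16 = 170 mm, within the 179 mm limit.
T = 651 − 2·170 = 311 mm, which satisfies the 302 mm minimum.
Treads = 16 − 1 = 15; going = 15 × 311 = 4665 mm.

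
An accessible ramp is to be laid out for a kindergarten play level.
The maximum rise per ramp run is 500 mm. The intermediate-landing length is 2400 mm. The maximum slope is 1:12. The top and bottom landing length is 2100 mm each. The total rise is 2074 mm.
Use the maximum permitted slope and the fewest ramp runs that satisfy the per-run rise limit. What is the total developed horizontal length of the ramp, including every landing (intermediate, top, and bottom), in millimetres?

2074 / 500 = 4.15, so 5 ramp runs are needed. That means 4 intermediate landings.
Ramp run (horizontal) at 1:12: 2074 × 12 = 24888 mm.
Intermediate landings: 4 × 2400 = 9600 mm.
Top and bottom landings: 2 × 2100 = 4200 mm.
Total = 24888 + 9600 + 4200 = 38688 mm.

38688 mm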